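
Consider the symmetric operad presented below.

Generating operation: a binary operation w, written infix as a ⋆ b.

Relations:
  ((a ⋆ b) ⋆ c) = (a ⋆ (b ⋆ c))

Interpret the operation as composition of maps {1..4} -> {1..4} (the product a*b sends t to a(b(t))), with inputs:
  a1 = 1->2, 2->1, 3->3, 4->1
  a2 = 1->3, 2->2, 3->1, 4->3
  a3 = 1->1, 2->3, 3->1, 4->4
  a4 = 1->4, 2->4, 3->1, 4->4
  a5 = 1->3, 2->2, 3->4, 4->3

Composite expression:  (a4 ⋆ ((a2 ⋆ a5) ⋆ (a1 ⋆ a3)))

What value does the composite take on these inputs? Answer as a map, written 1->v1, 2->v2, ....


1->4, 2->1, 3->4, 4->4

(a2 ⋆ a5) = 1->1, 2->2, 3->3, 4->1
(a1 ⋆ a3) = 1->2, 2->3, 3->2, 4->1
((a2 ⋆ a5) ⋆ (a1 ⋆ a3)) = 1->2, 2->3, 3->2, 4->1
(a4 ⋆ ((a2 ⋆ a5) ⋆ (a1 ⋆ a3))) = 1->4, 2->1, 3->4, 4->4


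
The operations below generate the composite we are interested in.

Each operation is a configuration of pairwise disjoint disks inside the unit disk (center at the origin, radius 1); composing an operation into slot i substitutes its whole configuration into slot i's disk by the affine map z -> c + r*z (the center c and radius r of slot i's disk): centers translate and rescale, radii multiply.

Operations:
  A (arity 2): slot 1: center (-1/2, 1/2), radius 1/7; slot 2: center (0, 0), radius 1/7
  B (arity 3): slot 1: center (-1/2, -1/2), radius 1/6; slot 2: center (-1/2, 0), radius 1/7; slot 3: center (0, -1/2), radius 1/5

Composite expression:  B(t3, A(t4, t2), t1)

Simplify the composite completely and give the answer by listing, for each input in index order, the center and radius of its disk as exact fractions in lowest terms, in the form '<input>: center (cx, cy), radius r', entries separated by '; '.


t1: center (0, -1/2), radius 1/5; t2: center (-1/2, 0), radius 1/49; t3: center (-1/2, -1/2), radius 1/6; t4: center (-4/7, 1/14), radius 1/49

Affine substitution under B: radii multiply and t-centers shift.
input t3: applying the 1 nested substitution gives center (-1/2, -1/2), radius 1/6
input t4: applying the 2 nested substitutions gives center (-4/7, 1/14), radius 1/49
input t2: applying the 2 nested substitutions gives center (-1/2, 0), radius 1/49
input t1: applying the 1 nested substitution gives center (0, -1/2), radius 1/5


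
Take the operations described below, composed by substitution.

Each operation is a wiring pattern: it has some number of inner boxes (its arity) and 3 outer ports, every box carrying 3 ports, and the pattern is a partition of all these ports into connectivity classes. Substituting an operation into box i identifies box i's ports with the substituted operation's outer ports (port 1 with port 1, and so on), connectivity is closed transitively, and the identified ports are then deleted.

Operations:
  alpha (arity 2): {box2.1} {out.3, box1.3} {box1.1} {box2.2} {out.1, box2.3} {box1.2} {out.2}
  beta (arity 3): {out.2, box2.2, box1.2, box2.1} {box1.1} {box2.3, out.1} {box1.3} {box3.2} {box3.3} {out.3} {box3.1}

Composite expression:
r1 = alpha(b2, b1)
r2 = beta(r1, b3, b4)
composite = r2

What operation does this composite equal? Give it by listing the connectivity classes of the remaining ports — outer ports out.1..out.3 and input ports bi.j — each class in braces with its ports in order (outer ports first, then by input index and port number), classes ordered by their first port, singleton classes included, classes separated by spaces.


Two ports join when wires chain via beta-identified ports.
composing alpha on (b2, b1), with out.j its own outer ports: {out.1, b1.3} {out.2} {out.3, b2.3} {b1.1} {b1.2} {b2.1} {b2.2}
composing beta on (b2, b1, b3, b4), with out.j its own outer ports: {out.1, b3.3} {out.2, b3.1, b3.2} {out.3} {b1.1} {b1.2} {b1.3} {b2.1} {b2.2} {b2.3} {b4.1} {b4.2} {b4.3}

{out.1, b3.3} {out.2, b3.1, b3.2} {out.3} {b1.1} {b1.2} {b1.3} {b2.1} {b2.2} {b2.3} {b4.1} {b4.2} {b4.3}


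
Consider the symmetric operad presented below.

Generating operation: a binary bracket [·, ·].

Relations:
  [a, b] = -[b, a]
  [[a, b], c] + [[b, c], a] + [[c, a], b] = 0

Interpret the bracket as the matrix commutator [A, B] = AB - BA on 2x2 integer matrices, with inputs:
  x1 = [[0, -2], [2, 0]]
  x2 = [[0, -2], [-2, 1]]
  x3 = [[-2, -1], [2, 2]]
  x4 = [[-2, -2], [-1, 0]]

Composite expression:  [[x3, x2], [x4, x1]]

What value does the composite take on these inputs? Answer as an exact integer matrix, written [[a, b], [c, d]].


[x3, x2] = [[6, 7], [-10, -6]]
[x4, x1] = [[-6, 4], [4, 6]]
[[x3, x2], [x4, x1]] = [[68, 132], [72, -68]]

[[68, 132], [72, -68]]


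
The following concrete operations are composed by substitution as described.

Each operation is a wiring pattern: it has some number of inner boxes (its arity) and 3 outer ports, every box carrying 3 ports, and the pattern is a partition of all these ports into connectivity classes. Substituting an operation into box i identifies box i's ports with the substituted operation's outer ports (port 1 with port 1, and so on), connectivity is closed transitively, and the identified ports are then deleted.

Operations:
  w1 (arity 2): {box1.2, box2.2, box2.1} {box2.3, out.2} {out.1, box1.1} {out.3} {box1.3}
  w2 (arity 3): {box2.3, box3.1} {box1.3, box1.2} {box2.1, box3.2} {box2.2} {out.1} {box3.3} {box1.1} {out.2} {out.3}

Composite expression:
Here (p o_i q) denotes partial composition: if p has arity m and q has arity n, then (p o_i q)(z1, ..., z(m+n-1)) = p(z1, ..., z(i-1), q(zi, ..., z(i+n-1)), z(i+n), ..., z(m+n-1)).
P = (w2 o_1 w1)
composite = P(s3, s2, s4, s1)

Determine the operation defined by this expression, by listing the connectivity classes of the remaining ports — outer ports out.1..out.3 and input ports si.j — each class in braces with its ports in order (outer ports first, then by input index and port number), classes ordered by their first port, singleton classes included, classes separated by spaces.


Two ports join when wires chain via w2-identified ports.
the subtree at w1 composes to {out.1, s3.1} {out.2, s2.3} {out.3} {s2.1, s2.2, s3.2} {s3.3} on (s3, s2); out.j = own outer ports
the subtree at w2 composes to {out.1} {out.2} {out.3} {s1.1, s4.3} {s1.2, s4.1} {s1.3} {s2.1, s2.2, s3.2} {s2.3} {s3.1} {s3.3} {s4.2} on (s3, s2, s4, s1); out.j = own outer ports

{out.1} {out.2} {out.3} {s1.1, s4.3} {s1.2, s4.1} {s1.3} {s2.1, s2.2, s3.2} {s2.3} {s3.1} {s3.3} {s4.2}


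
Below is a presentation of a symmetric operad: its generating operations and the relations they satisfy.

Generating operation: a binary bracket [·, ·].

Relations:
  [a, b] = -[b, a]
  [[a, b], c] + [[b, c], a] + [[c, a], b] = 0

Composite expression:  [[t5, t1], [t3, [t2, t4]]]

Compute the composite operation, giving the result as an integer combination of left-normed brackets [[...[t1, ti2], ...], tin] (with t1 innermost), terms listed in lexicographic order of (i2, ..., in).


Antisymmetry and Jacobi reduce to t1-anchored left-normed brackets.
Composite bracket: [[t5, t1], [t3, [t2, t4]]]
Under [a, b] = ab - ba we get 16 signed associative words (2^4 = 16).
Coefficients come from the t1-initial words:
  the word t1t5t2t4t3 carries sign +1 and contributes +[[[[t1, t5], t2], t4], t3]
  the word t1t5t3t2t4 carries sign -1 and contributes -[[[[t1, t5], t3], t2], t4]
  the word t1t5t3t4t2 carries sign +1 and contributes +[[[[t1, t5], t3], t4], t2]
  the word t1t5t4t2t3 carries sign -1 and contributes -[[[[t1, t5], t4], t2], t3]

[[[[t1, t5], t2], t4], t3] - [[[[t1, t5], t3], t2], t4] + [[[[t1, t5], t3], t4], t2] - [[[[t1, t5], t4], t2], t3]


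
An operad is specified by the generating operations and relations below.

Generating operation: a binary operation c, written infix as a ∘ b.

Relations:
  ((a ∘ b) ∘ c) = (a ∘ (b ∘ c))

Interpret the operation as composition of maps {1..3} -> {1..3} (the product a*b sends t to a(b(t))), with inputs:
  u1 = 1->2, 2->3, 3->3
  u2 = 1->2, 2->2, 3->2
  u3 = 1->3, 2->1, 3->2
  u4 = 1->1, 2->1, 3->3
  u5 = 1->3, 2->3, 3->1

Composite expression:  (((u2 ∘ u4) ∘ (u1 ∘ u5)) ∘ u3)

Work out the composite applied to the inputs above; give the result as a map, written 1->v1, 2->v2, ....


1->2, 2->2, 3->2

(u2 ∘ u4) = 1->2, 2->2, 3->2
(u1 ∘ u5) = 1->3, 2->3, 3->2
((u2 ∘ u4) ∘ (u1 ∘ u5)) = 1->2, 2->2, 3->2
(((u2 ∘ u4) ∘ (u1 ∘ u5)) ∘ u3) = 1->2, 2->2, 3->2


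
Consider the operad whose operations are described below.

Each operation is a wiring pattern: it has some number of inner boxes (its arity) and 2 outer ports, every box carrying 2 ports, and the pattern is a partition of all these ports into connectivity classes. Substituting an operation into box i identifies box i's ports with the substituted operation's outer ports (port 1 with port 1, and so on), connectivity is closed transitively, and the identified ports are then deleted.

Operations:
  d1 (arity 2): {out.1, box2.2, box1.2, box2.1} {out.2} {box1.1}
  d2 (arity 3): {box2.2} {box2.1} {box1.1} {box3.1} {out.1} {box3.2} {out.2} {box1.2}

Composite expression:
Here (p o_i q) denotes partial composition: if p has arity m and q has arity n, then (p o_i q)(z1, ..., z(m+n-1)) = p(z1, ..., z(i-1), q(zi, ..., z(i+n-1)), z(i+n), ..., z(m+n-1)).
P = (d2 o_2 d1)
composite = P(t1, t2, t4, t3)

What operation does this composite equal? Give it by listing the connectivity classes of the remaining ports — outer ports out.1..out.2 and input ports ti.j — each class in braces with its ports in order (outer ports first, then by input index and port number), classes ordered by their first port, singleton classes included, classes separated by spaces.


{out.1} {out.2} {t1.1} {t1.2} {t2.1} {t2.2, t4.1, t4.2} {t3.1} {t3.2}

Connectivity passes through glued d2-boundaries; trace each wire chain.
d1 over (t2, t4) gives {out.1, t2.2, t4.1, t4.2} {out.2} {t2.1}, out.j being that stage's outer ports
d2 over (t1, t2, t4, t3) gives {out.1} {out.2} {t1.1} {t1.2} {t2.1} {t2.2, t4.1, t4.2} {t3.1} {t3.2}, out.j being that stage's outer ports


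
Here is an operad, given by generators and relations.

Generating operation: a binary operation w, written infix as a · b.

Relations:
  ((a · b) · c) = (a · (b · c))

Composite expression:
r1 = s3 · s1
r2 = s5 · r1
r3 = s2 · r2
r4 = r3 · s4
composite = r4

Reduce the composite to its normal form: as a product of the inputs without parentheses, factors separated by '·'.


s2 · s5 · s3 · s1 · s4

Every regrouping of w is equal, so read the s-inputs in written order.
(s3 · s1) collapses to s3 · s1
(s5 · (s3 · s1)) collapses to s5 · s3 · s1
(s2 · (s5 · (s3 · s1))) collapses to s2 · s5 · s3 · s1
((s2 · (s5 · (s3 · s1))) · s4) collapses to s2 · s5 · s3 · s1 · s4


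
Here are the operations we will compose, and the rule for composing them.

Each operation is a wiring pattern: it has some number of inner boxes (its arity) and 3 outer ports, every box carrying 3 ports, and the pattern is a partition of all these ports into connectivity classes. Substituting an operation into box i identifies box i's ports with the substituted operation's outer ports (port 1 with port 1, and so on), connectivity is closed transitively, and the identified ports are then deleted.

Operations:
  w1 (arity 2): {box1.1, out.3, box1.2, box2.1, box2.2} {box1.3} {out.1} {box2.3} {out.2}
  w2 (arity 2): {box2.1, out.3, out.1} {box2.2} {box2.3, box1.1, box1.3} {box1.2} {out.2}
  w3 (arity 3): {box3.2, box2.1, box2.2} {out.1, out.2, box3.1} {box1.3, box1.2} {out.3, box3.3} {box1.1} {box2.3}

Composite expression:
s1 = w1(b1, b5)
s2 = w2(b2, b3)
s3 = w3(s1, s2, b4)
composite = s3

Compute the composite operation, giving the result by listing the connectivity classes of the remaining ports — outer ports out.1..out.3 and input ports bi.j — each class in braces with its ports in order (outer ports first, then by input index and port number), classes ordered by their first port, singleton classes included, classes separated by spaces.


{out.1, out.2, b4.1} {out.3, b4.3} {b1.1, b1.2, b5.1, b5.2} {b1.3} {b2.1, b2.3, b3.3} {b2.2} {b3.1, b4.2} {b3.2} {b5.3}

Two ports join when wires chain via w3-identified ports.
composing w1 on (b1, b5), with out.j its own outer ports: {out.1} {out.2} {out.3, b1.1, b1.2, b5.1, b5.2} {b1.3} {b5.3}
composing w2 on (b2, b3), with out.j its own outer ports: {out.1, out.3, b3.1} {out.2} {b2.1, b2.3, b3.3} {b2.2} {b3.2}
composing w3 on (b1, b5, b2, b3, b4), with out.j its own outer ports: {out.1, out.2, b4.1} {out.3, b4.3} {b1.1, b1.2, b5.1, b5.2} {b1.3} {b2.1, b2.3, b3.3} {b2.2} {b3.1, b4.2} {b3.2} {b5.3}


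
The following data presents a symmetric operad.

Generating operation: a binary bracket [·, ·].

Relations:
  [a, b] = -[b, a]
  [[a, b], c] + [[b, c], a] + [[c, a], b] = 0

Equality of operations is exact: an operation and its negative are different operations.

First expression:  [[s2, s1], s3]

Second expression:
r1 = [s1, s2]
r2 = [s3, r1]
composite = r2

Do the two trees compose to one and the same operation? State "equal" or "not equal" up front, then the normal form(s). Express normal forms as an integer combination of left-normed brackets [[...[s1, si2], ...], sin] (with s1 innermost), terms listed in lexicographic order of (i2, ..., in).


equal; both compose to -[[s1, s2], s3]

Normal form of the first expression: -[[s1, s2], s3]
Normal form of the second expression: -[[s1, s2], s3]
Both agree, so they are equal.


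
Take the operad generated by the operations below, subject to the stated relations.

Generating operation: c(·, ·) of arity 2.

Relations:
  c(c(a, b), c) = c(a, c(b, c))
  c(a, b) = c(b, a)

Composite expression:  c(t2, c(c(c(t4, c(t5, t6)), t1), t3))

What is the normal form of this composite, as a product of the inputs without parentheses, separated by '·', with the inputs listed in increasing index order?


t1 · t2 · t3 · t4 · t5 · t6

Reordering under c is free, so list the t-inputs canonically.
c(t5, t6) flattens to t5 · t6
c(t4, c(t5, t6)) flattens to t4 · t5 · t6
c(c(t4, c(t5, t6)), t1) flattens to t4 · t5 · t6 · t1
c(c(c(t4, c(t5, t6)), t1), t3) flattens to t4 · t5 · t6 · t1 · t3
c(t2, c(c(c(t4, c(t5, t6)), t1), t3)) flattens to t2 · t4 · t5 · t6 · t1 · t3
putting the inputs in ascending order: t1 · t2 · t3 · t4 · t5 · t6


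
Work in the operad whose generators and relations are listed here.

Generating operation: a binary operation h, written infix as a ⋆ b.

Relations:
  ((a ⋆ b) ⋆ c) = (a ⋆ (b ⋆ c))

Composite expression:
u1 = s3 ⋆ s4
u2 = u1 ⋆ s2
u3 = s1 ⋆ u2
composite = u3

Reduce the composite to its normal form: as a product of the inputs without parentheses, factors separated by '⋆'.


s1 ⋆ s3 ⋆ s4 ⋆ s2


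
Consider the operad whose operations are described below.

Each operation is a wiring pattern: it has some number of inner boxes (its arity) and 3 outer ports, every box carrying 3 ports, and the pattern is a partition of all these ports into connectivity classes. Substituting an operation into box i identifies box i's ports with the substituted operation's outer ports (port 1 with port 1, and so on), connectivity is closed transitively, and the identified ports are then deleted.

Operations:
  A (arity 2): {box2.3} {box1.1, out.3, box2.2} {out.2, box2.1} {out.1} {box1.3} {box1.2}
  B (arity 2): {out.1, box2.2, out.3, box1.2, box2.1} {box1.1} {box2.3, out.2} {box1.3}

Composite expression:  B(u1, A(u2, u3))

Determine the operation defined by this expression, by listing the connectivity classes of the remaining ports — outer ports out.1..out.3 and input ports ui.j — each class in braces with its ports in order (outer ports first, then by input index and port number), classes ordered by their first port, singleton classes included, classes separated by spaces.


{out.1, out.3, u1.2, u3.1} {out.2, u2.1, u3.2} {u1.1} {u1.3} {u2.2} {u2.3} {u3.3}

Substituting into B glues patterns; closure does the rest.
A over (u2, u3) gives {out.1} {out.2, u3.1} {out.3, u2.1, u3.2} {u2.2} {u2.3} {u3.3}, out.j being that stage's outer ports
B over (u1, u2, u3) gives {out.1, out.3, u1.2, u3.1} {out.2, u2.1, u3.2} {u1.1} {u1.3} {u2.2} {u2.3} {u3.3}, out.j being that stage's outer ports


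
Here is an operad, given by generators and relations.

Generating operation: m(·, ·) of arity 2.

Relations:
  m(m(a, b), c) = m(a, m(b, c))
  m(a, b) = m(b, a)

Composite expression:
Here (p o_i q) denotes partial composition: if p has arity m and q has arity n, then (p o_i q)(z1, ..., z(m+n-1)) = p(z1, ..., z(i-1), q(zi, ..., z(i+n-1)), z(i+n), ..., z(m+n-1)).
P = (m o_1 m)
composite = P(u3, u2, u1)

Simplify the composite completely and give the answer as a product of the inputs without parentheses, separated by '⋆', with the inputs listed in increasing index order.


With m associative and commutative, the u-input set is all that matters.
m(u3, u2) linearizes to u3 ⋆ u2
m(m(u3, u2), u1) linearizes to u3 ⋆ u2 ⋆ u1
reordering the factors by index: u1 ⋆ u2 ⋆ u3

u1 ⋆ u2 ⋆ u3


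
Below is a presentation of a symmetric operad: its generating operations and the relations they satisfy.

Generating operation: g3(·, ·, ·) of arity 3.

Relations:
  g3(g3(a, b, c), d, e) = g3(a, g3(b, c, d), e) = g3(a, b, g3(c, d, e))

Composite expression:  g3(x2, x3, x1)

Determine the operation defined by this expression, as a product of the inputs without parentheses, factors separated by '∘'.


x2 ∘ x3 ∘ x1

Associativity of g3 dissolves the nesting; only the x-input order survives.
g3(x2, x3, x1) reduces to x2 ∘ x3 ∘ x1


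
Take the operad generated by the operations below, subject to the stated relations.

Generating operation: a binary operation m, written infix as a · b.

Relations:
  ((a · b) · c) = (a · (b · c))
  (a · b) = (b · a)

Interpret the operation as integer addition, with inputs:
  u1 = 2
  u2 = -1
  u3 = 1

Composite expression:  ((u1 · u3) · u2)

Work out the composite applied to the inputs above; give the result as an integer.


2

(u1 · u3) = 3
((u1 · u3) · u2) = 2


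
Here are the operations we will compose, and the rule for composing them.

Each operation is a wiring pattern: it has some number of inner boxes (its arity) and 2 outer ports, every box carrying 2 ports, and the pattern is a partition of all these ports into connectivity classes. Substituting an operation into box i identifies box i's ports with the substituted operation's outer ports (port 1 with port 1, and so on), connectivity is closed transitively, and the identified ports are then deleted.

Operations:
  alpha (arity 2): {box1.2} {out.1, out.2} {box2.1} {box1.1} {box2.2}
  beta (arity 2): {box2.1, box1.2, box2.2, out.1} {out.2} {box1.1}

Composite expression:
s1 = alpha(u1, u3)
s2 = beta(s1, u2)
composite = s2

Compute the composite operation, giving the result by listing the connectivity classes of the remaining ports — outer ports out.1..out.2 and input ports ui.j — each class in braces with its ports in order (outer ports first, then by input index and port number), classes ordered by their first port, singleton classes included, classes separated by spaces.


Substituting into beta glues patterns; closure does the rest.
alpha over (u1, u3) gives {out.1, out.2} {u1.1} {u1.2} {u3.1} {u3.2}, out.j being that stage's outer ports
beta over (u1, u3, u2) gives {out.1, u2.1, u2.2} {out.2} {u1.1} {u1.2} {u3.1} {u3.2}, out.j being that stage's outer ports

{out.1, u2.1, u2.2} {out.2} {u1.1} {u1.2} {u3.1} {u3.2}


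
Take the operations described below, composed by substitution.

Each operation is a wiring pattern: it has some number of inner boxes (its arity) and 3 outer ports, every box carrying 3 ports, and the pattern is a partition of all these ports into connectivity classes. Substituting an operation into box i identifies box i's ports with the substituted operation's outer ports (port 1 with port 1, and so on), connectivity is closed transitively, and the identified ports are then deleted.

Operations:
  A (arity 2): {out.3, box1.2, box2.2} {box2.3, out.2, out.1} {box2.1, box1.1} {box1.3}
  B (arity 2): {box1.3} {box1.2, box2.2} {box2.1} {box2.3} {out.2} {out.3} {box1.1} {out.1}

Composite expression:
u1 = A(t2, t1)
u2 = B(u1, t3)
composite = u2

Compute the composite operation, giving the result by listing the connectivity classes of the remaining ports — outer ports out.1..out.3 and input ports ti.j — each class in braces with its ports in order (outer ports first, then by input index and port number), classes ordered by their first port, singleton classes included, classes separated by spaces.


{out.1} {out.2} {out.3} {t1.1, t2.1} {t1.2, t2.2} {t1.3, t3.2} {t2.3} {t3.1} {t3.3}

Treat the ports identified at B as solder joints: merge, then drop.
A over (t2, t1) gives {out.1, out.2, t1.3} {out.3, t1.2, t2.2} {t1.1, t2.1} {t2.3}, out.j being that stage's outer ports
B over (t2, t1, t3) gives {out.1} {out.2} {out.3} {t1.1, t2.1} {t1.2, t2.2} {t1.3, t3.2} {t2.3} {t3.1} {t3.3}, out.j being that stage's outer ports


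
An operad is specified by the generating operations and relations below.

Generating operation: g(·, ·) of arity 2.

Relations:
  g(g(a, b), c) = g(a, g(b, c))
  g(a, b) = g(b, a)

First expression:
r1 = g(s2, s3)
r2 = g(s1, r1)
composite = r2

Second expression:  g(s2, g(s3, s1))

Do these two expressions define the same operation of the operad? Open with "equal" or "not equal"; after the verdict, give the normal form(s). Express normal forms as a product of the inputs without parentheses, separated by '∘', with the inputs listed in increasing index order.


equal: each reduces to s1 ∘ s2 ∘ s3

Reducing the first expression gives s1 ∘ s2 ∘ s3
Reducing the second expression gives s1 ∘ s2 ∘ s3
Both agree, so they are equal.


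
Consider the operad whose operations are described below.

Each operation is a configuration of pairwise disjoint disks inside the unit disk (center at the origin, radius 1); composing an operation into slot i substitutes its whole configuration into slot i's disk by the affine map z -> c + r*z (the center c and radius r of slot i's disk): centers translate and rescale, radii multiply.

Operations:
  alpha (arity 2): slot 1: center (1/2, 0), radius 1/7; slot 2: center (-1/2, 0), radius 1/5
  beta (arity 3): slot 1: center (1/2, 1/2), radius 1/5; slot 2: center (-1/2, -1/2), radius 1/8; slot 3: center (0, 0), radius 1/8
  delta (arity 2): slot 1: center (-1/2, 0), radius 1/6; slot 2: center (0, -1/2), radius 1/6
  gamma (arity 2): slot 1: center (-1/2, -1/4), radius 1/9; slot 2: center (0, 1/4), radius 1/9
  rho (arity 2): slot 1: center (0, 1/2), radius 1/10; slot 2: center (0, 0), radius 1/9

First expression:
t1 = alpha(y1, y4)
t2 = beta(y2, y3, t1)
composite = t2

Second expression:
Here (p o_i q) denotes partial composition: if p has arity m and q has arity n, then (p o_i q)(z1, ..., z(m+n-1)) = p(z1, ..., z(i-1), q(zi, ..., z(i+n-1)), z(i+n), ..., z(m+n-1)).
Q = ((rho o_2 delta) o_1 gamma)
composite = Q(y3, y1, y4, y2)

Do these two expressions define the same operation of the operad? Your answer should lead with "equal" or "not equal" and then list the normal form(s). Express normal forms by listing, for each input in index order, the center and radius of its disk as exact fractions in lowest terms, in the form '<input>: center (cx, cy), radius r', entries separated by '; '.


In normal form, the first expression is y1: center (1/16, 0), radius 1/56; y2: center (1/2, 1/2), radius 1/5; y3: center (-1/2, -1/2), radius 1/8; y4: center (-1/16, 0), radius 1/40
In normal form, the second expression is y1: center (0, 21/40), radius 1/90; y2: center (0, -1/18), radius 1/54; y3: center (-1/20, 19/40), radius 1/90; y4: center (-1/18, 0), radius 1/54
They disagree, so not equal.

not equal; the first gives y1: center (1/16, 0), radius 1/56; y2: center (1/2, 1/2), radius 1/5; y3: center (-1/2, -1/2), radius 1/8; y4: center (-1/16, 0), radius 1/40 and the second y1: center (0, 21/40), radius 1/90; y2: center (0, -1/18), radius 1/54; y3: center (-1/20, 19/40), radius 1/90; y4: center (-1/18, 0), radius 1/54


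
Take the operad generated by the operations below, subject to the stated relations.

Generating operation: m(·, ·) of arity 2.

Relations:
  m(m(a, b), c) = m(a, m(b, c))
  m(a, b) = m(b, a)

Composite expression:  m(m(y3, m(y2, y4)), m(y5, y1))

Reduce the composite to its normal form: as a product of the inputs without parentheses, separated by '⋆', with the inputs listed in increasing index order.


Both nesting and order wash out for m; what remains is which y's occur.
m(y2, y4) collapses to y2 ⋆ y4
m(y3, m(y2, y4)) collapses to y3 ⋆ y2 ⋆ y4
m(y5, y1) collapses to y5 ⋆ y1
m(m(y3, m(y2, y4)), m(y5, y1)) collapses to y3 ⋆ y2 ⋆ y4 ⋆ y5 ⋆ y1
the factors in increasing index order: y1 ⋆ y2 ⋆ y3 ⋆ y4 ⋆ y5

y1 ⋆ y2 ⋆ y3 ⋆ y4 ⋆ y5


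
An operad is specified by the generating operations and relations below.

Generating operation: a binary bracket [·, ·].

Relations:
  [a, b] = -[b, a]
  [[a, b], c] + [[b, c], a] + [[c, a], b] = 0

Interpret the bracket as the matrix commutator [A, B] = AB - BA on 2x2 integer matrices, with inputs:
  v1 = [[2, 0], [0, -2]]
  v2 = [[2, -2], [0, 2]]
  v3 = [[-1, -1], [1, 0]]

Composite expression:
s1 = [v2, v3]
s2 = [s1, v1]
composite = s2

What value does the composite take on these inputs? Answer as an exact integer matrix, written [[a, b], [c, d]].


[[0, 8], [0, 0]]

[v2, v3] = [[-2, -2], [0, 2]]
[[v2, v3], v1] = [[0, 8], [0, 0]]


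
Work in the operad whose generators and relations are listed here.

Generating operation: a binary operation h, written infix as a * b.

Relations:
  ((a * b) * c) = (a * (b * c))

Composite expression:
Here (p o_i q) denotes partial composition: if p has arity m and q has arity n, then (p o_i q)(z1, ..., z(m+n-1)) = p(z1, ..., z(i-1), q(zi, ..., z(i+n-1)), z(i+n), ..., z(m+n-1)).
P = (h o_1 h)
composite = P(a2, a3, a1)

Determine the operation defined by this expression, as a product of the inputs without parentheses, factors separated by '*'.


a2 * a3 * a1

Under associativity of h, the answer is the a's in reading order.
(a2 * a3) linearizes to a2 * a3
((a2 * a3) * a1) linearizes to a2 * a3 * a1


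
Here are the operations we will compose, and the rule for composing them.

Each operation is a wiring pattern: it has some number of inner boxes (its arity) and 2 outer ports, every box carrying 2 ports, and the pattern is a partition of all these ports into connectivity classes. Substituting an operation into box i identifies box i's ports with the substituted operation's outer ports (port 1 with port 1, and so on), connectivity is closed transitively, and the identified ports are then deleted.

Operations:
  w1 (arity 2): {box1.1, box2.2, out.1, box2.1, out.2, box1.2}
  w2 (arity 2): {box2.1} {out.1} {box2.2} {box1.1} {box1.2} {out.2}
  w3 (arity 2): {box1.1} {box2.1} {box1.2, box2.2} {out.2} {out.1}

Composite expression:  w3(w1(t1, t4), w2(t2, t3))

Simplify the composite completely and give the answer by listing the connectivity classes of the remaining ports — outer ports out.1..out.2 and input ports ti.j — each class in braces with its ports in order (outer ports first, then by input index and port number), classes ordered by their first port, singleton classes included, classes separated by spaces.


After gluing at w3, chains via deleted ports link the t-ports.
the subtree at w1 composes to {out.1, out.2, t1.1, t1.2, t4.1, t4.2} on (t1, t4); out.j = own outer ports
the subtree at w2 composes to {out.1} {out.2} {t2.1} {t2.2} {t3.1} {t3.2} on (t2, t3); out.j = own outer ports
the subtree at w3 composes to {out.1} {out.2} {t1.1, t1.2, t4.1, t4.2} {t2.1} {t2.2} {t3.1} {t3.2} on (t1, t4, t2, t3); out.j = own outer ports

{out.1} {out.2} {t1.1, t1.2, t4.1, t4.2} {t2.1} {t2.2} {t3.1} {t3.2}


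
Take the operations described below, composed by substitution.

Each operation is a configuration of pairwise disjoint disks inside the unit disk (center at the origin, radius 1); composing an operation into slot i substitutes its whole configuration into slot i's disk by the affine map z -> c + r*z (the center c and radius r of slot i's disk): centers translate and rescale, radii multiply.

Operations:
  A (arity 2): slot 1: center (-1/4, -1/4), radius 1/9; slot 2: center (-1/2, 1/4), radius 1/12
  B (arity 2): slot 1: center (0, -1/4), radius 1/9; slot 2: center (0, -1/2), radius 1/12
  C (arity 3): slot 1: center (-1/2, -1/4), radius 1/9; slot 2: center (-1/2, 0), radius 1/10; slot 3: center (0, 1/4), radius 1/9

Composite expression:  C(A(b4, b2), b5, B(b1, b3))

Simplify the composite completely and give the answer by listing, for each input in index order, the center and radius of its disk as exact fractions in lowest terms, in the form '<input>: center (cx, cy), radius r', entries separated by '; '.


Affine substitution under C: radii multiply and b-centers shift.
b4: after 2 affine steps, its disk has center (-19/36, -5/18), radius 1/81
b2: after 2 affine steps, its disk has center (-5/9, -2/9), radius 1/108
b5: after 1 affine step, its disk has center (-1/2, 0), radius 1/10
b1: after 2 affine steps, its disk has center (0, 2/9), radius 1/81
b3: after 2 affine steps, its disk has center (0, 7/36), radius 1/108

b1: center (0, 2/9), radius 1/81; b2: center (-5/9, -2/9), radius 1/108; b3: center (0, 7/36), radius 1/108; b4: center (-19/36, -5/18), radius 1/81; b5: center (-1/2, 0), radius 1/10


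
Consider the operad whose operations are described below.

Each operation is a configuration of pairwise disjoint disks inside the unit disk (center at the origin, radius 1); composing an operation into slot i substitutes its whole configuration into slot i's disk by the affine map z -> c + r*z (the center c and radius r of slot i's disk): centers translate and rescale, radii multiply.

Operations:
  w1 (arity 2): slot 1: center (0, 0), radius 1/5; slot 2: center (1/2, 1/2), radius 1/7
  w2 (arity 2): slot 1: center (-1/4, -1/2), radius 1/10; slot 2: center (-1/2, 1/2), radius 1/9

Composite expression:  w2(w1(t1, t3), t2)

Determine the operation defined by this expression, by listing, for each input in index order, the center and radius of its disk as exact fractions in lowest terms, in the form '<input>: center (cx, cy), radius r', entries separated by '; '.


t1: center (-1/4, -1/2), radius 1/50; t2: center (-1/2, 1/2), radius 1/9; t3: center (-1/5, -9/20), radius 1/70


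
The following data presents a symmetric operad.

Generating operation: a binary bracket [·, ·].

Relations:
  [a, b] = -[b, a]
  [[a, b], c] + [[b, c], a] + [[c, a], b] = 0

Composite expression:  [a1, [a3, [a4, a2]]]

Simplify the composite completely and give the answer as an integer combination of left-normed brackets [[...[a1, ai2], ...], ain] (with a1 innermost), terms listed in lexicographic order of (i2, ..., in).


[[[a1, a2], a4], a3] - [[[a1, a3], a2], a4] + [[[a1, a3], a4], a2] - [[[a1, a4], a2], a3]


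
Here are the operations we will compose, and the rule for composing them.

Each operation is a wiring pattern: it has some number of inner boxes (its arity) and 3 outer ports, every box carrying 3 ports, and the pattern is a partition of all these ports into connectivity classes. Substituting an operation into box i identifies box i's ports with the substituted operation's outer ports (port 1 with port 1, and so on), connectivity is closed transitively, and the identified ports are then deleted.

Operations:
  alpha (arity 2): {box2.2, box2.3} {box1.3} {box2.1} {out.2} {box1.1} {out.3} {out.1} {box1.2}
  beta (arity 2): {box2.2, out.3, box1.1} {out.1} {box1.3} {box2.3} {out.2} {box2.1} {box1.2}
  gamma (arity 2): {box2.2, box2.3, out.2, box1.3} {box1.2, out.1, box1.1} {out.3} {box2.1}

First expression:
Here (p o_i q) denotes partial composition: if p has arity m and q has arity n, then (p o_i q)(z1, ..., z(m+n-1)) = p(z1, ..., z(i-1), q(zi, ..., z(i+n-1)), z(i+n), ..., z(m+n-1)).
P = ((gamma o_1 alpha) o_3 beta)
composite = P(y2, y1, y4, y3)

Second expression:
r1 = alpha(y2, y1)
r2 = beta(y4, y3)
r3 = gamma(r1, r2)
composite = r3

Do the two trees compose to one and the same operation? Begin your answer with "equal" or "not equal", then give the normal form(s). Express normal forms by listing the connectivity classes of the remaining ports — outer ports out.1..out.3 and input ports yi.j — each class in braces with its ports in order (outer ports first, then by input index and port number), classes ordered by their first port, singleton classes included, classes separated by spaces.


equal: each reduces to {out.1} {out.2, y3.2, y4.1} {out.3} {y1.1} {y1.2, y1.3} {y2.1} {y2.2} {y2.3} {y3.1} {y3.3} {y4.2} {y4.3}

The first expression reduces to {out.1} {out.2, y3.2, y4.1} {out.3} {y1.1} {y1.2, y1.3} {y2.1} {y2.2} {y2.3} {y3.1} {y3.3} {y4.2} {y4.3}
The second expression reduces to {out.1} {out.2, y3.2, y4.1} {out.3} {y1.1} {y1.2, y1.3} {y2.1} {y2.2} {y2.3} {y3.1} {y3.3} {y4.2} {y4.3}
The forms coincide; equal.


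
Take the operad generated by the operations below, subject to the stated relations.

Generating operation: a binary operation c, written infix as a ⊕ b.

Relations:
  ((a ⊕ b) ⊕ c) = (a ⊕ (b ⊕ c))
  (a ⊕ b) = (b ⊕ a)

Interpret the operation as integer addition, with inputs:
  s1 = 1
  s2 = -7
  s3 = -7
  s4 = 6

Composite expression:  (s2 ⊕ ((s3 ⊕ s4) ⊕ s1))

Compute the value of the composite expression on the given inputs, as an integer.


-7

(s3 ⊕ s4) = -1
((s3 ⊕ s4) ⊕ s1) = 0
(s2 ⊕ ((s3 ⊕ s4) ⊕ s1)) = -7


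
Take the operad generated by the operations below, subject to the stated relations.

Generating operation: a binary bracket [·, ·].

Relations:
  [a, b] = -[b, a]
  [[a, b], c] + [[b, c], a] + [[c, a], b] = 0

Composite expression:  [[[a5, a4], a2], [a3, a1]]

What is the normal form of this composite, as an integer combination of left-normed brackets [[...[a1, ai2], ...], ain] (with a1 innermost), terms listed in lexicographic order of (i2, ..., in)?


A multilinear Lie element is pinned by a1-initial words (a1 innermost).
Composite bracket: [[[a5, a4], a2], [a3, a1]]
Under [a, b] = ab - ba we get 16 signed associative words (2^4 = 16).
Keep just the words that open with a1:
  the word a1a3a2a4a5 carries sign +1 and contributes +[[[[a1, a3], a2], a4], a5]
  the word a1a3a2a5a4 carries sign -1 and contributes -[[[[a1, a3], a2], a5], a4]
  the word a1a3a4a5a2 carries sign -1 and contributes -[[[[a1, a3], a4], a5], a2]
  the word a1a3a5a4a2 carries sign +1 and contributes +[[[[a1, a3], a5], a4], a2]

[[[[a1, a3], a2], a4], a5] - [[[[a1, a3], a2], a5], a4] - [[[[a1, a3], a4], a5], a2] + [[[[a1, a3], a5], a4], a2]


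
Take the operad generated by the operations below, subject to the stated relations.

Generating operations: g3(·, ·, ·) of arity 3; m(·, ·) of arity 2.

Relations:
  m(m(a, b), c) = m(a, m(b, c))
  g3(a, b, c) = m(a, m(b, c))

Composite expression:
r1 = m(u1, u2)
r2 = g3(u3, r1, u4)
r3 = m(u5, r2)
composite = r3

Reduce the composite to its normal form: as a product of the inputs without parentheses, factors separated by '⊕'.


u5 ⊕ u3 ⊕ u1 ⊕ u2 ⊕ u4

The m-tree's shape is irrelevant; the u-reading-order decides.
m(u1, u2) spells out as u1 ⊕ u2
g3(u3, m(u1, u2), u4) spells out as u3 ⊕ u1 ⊕ u2 ⊕ u4
m(u5, g3(u3, m(u1, u2), u4)) spells out as u5 ⊕ u3 ⊕ u1 ⊕ u2 ⊕ u4


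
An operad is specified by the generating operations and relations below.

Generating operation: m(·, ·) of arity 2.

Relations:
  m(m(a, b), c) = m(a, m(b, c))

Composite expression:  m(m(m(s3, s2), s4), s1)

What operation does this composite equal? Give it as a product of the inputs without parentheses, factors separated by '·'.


s3 · s2 · s4 · s1

The m-tree's shape is irrelevant; the s-reading-order decides.
m(s3, s2) reduces to s3 · s2
m(m(s3, s2), s4) reduces to s3 · s2 · s4
m(m(m(s3, s2), s4), s1) reduces to s3 · s2 · s4 · s1


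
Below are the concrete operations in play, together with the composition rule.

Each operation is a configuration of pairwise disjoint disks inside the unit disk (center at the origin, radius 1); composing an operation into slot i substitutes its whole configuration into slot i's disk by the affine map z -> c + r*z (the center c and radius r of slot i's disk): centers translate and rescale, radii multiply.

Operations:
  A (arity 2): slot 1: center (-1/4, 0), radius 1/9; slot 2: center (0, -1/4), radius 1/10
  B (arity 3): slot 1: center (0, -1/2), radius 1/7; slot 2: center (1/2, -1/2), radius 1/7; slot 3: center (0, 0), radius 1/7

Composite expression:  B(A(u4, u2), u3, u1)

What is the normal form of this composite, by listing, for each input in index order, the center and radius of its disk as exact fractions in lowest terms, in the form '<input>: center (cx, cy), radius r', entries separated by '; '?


u1: center (0, 0), radius 1/7; u2: center (0, -15/28), radius 1/70; u3: center (1/2, -1/2), radius 1/7; u4: center (-1/28, -1/2), radius 1/63


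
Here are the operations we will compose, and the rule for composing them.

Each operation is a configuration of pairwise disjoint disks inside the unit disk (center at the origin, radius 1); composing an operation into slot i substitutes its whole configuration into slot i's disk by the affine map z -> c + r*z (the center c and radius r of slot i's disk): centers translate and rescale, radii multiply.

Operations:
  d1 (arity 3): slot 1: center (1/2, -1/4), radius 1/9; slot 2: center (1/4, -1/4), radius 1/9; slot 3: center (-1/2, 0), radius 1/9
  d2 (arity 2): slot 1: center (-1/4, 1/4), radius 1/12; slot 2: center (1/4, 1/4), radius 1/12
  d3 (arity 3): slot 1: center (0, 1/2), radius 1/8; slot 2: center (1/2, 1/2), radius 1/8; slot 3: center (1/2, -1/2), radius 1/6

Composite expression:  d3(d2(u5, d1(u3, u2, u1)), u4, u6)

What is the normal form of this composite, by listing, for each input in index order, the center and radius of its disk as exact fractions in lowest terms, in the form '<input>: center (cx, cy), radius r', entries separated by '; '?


u1: center (5/192, 17/32), radius 1/864; u2: center (13/384, 203/384), radius 1/864; u3: center (7/192, 203/384), radius 1/864; u4: center (1/2, 1/2), radius 1/8; u5: center (-1/32, 17/32), radius 1/96; u6: center (1/2, -1/2), radius 1/6


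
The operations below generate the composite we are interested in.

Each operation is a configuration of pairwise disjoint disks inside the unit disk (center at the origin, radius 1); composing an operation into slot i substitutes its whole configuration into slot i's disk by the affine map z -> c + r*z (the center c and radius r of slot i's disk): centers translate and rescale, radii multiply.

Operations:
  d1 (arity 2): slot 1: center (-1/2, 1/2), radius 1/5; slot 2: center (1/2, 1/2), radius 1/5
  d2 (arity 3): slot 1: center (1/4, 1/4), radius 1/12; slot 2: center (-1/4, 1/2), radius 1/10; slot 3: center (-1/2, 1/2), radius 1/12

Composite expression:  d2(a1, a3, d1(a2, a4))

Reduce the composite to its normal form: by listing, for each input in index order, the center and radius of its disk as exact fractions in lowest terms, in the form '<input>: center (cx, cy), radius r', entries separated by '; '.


a1: center (1/4, 1/4), radius 1/12; a2: center (-13/24, 13/24), radius 1/60; a3: center (-1/4, 1/2), radius 1/10; a4: center (-11/24, 13/24), radius 1/60

Below d2, radii multiply path by path; the a-disk centers shift.
for a1, the 1-step affine chain lands on center (1/4, 1/4), radius 1/12
for a3, the 1-step affine chain lands on center (-1/4, 1/2), radius 1/10
for a2, the 2-step affine chain lands on center (-13/24, 13/24), radius 1/60
for a4, the 2-step affine chain lands on center (-11/24, 13/24), radius 1/60


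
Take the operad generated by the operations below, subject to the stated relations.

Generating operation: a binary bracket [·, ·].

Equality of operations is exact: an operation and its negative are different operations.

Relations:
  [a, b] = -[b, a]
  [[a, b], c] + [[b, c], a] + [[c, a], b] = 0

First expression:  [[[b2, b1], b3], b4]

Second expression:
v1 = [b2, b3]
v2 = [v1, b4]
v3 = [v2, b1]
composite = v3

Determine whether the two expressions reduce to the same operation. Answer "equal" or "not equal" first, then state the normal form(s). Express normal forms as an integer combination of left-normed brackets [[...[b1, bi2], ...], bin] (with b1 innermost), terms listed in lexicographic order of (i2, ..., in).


not equal — first -[[[b1, b2], b3], b4], second -[[[b1, b2], b3], b4] + [[[b1, b3], b2], b4] + [[[b1, b4], b2], b3] - [[[b1, b4], b3], b2]

In normal form, the first expression is -[[[b1, b2], b3], b4]
In normal form, the second expression is -[[[b1, b2], b3], b4] + [[[b1, b3], b2], b4] + [[[b1, b4], b2], b3] - [[[b1, b4], b3], b2]
The normal forms differ: not equal.
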